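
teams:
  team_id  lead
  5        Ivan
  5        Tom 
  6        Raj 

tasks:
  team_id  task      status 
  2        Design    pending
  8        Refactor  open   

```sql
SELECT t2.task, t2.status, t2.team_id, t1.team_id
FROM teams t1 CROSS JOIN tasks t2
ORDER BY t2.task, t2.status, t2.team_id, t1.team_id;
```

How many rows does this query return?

6

CROSS JOIN pairs every row of `teams` with every row of `tasks`: 3 × 2 = 6 rows.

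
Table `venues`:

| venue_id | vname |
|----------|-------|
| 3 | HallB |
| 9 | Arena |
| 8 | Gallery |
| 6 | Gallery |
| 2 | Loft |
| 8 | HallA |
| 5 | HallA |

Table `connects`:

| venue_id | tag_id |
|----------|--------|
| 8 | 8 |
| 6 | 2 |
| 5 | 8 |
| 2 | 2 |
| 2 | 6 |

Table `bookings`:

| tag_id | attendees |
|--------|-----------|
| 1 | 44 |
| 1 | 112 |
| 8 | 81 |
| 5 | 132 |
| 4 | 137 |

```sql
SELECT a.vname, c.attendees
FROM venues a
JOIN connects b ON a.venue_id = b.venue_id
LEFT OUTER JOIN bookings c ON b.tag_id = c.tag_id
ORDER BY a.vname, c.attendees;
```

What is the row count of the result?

6

Step 1 — a INNER JOIN b on venue_id → 6 row(s).
Then LEFT JOIN `bookings c` on tag_id: each of those 6 rows is kept; rows whose b.tag_id has no match in c get NULL for c's columns.
Result: 6 row(s).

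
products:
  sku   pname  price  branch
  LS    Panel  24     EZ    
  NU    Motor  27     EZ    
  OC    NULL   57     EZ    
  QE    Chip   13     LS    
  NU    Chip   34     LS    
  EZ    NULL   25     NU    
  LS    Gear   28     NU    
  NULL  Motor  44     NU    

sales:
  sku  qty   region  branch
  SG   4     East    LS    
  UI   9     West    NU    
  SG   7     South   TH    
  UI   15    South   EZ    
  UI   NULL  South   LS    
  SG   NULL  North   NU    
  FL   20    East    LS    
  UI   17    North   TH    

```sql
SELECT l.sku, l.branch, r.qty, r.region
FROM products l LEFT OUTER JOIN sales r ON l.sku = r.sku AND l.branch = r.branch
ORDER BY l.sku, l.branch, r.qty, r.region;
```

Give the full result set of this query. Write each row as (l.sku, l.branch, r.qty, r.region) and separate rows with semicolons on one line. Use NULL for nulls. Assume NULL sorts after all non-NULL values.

(EZ, NU, NULL, NULL); (LS, EZ, NULL, NULL); (LS, NU, NULL, NULL); (NU, EZ, NULL, NULL); (NU, LS, NULL, NULL); (OC, EZ, NULL, NULL); (QE, LS, NULL, NULL); (NULL, NU, NULL, NULL)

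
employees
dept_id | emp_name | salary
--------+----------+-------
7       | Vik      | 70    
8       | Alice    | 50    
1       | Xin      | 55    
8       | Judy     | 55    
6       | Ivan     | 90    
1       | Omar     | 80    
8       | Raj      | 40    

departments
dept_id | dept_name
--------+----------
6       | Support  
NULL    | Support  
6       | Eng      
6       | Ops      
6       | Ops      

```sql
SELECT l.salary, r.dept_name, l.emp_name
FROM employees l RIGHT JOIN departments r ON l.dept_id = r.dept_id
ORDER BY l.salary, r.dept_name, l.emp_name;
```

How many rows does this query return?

RIGHT JOIN keeps every row from `departments`; unmatched rows get NULL for `employees`'s columns.
Matching on l.dept_id = r.dept_id. A NULL in a compared column never satisfies the condition.
Matched pairs: 4; unmatched r rows kept: 1.
Total: 4 matched + 1 padded = 5 rows.

5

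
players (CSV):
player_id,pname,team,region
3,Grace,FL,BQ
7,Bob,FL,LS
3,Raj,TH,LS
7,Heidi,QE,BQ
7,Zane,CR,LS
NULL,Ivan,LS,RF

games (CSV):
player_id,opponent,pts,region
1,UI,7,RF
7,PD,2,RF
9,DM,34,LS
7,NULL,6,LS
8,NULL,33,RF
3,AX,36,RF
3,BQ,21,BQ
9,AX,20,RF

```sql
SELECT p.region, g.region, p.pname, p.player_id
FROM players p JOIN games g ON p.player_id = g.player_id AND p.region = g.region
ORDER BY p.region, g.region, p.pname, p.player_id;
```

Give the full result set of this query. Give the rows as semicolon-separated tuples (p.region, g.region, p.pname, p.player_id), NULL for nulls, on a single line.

INNER JOIN keeps only pairs where the ON condition holds.
Matching on p.player_id = g.player_id AND p.region = g.region. A NULL in a compared column never satisfies the condition.
- p row (player_id=3, region=BQ): matches 1 g row(s) → 1 output row(s).
- p row (player_id=7, region=LS): matches 1 g row(s) → 1 output row(s).
- p row (player_id=3, region=LS): no match → dropped.
- p row (player_id=7, region=BQ): no match → dropped.
- p row (player_id=7, region=LS): matches 1 g row(s) → 1 output row(s).
- p row (player_id=NULL, region=RF): no match → dropped.
After projecting and ordering:
p.region | g.region | p.pname | p.player_id
BQ | BQ | Grace | 3
LS | LS | Bob | 7
LS | LS | Zane | 7

(BQ, BQ, Grace, 3); (LS, LS, Bob, 7); (LS, LS, Zane, 7)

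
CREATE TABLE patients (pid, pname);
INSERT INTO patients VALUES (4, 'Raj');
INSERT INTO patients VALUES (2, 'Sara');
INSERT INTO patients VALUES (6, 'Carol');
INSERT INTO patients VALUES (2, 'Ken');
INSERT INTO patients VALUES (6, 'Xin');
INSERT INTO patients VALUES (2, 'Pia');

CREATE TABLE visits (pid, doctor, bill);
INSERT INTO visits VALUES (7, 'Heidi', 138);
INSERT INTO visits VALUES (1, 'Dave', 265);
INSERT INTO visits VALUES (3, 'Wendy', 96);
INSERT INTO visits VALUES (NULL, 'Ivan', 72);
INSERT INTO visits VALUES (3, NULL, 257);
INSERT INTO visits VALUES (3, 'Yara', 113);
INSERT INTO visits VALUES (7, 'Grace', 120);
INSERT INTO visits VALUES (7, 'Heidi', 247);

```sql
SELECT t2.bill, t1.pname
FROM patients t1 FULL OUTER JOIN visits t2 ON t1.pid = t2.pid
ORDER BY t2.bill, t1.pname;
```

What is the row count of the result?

14

FULL OUTER JOIN keeps every row from both sides; unmatched rows get NULL for the other side's columns.
Matching on t1.pid = t2.pid. A NULL in a compared column never satisfies the condition.
Matched pairs: 0; unmatched t1 rows kept: 6; unmatched t2 rows kept: 8.
Total: 0 matched + 14 padded = 14 rows.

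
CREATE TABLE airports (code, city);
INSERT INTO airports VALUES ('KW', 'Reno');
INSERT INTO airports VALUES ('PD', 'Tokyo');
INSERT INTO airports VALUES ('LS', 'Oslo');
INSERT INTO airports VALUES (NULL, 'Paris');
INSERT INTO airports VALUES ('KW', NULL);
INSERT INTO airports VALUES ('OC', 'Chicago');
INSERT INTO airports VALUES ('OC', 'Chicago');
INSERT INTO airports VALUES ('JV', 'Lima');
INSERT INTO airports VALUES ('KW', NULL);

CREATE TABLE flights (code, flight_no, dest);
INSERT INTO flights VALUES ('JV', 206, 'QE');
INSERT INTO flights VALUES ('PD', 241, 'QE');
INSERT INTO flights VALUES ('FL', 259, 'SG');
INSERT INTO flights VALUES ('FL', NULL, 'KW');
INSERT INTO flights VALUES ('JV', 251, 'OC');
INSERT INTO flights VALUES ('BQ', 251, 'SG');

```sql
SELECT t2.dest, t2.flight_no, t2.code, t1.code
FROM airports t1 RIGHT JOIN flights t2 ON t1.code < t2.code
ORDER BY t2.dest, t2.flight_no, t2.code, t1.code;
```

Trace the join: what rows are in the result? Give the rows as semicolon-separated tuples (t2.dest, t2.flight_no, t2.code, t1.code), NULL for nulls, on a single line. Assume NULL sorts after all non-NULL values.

RIGHT JOIN keeps every row from `flights`; unmatched rows get NULL for `airports`'s columns.
Matching on t1.code < t2.code. A NULL in a compared column never satisfies the condition.
- t1[0] code=KW → 1 match(es) in t2 → 1 row(s).
- t1[1] code=PD → no match.
- t1[2] code=LS → 1 match(es) in t2 → 1 row(s).
- t1[3] code=NULL → no match.
- t1[4] code=KW → 1 match(es) in t2 → 1 row(s).
- t1[5] code=OC → 1 match(es) in t2 → 1 row(s).
- t1[6] code=OC → 1 match(es) in t2 → 1 row(s).
- t1[7] code=JV → 1 match(es) in t2 → 1 row(s).
- t1[8] code=KW → 1 match(es) in t2 → 1 row(s).
- plus 5 unmatched t2 row(s), each kept with NULL t1 columns.

(KW, NULL, FL, NULL); (OC, 251, JV, NULL); (QE, 206, JV, NULL); (QE, 241, PD, JV); (QE, 241, PD, KW); (QE, 241, PD, KW); (QE, 241, PD, KW); (QE, 241, PD, LS); (QE, 241, PD, OC); (QE, 241, PD, OC); (SG, 251, BQ, NULL); (SG, 259, FL, NULL)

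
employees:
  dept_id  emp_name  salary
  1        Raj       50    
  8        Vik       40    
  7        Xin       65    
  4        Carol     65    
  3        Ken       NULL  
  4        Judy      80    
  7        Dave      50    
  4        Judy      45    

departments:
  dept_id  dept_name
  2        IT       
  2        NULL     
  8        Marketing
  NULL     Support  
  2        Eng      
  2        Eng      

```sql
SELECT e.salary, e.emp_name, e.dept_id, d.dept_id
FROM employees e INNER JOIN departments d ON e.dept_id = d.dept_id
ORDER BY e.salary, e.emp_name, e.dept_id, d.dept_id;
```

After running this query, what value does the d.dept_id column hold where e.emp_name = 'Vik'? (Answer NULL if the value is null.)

8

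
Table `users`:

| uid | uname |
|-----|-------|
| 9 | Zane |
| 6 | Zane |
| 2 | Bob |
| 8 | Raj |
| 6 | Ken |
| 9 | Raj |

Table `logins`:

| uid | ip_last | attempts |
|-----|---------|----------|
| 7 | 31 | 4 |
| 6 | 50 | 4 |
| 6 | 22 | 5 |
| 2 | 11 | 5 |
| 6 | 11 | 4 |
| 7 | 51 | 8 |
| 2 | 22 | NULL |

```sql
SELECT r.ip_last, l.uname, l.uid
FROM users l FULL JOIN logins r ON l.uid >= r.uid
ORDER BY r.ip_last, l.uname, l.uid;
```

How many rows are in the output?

FULL OUTER JOIN keeps every row from both sides; unmatched rows get NULL for the other side's columns.
Matching on l.uid >= r.uid.
- l[0] uid=9 → 7 match(es) in r → 7 row(s).
- l[1] uid=6 → 5 match(es) in r → 5 row(s).
- l[2] uid=2 → 2 match(es) in r → 2 row(s).
- l[3] uid=8 → 7 match(es) in r → 7 row(s).
- l[4] uid=6 → 5 match(es) in r → 5 row(s).
- l[5] uid=9 → 7 match(es) in r → 7 row(s).
Total: 33 rows.

33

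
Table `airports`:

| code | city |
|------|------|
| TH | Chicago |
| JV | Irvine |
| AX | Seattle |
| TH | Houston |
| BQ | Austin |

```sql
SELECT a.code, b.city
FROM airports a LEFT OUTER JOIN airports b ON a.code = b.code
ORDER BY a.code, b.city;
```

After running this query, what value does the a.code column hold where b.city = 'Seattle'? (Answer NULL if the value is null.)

AX

LEFT JOIN keeps every row from `airports a`; unmatched rows get NULL for `airports b`'s columns.
Matching on a.code = b.code.
- a row (code=TH): matches 2 b row(s) → 2 output row(s).
- a row (code=JV): matches 1 b row(s) → 1 output row(s).
- a row (code=AX): matches 1 b row(s) → 1 output row(s).
- a row (code=TH): matches 2 b row(s) → 2 output row(s).
- a row (code=BQ): matches 1 b row(s) → 1 output row(s).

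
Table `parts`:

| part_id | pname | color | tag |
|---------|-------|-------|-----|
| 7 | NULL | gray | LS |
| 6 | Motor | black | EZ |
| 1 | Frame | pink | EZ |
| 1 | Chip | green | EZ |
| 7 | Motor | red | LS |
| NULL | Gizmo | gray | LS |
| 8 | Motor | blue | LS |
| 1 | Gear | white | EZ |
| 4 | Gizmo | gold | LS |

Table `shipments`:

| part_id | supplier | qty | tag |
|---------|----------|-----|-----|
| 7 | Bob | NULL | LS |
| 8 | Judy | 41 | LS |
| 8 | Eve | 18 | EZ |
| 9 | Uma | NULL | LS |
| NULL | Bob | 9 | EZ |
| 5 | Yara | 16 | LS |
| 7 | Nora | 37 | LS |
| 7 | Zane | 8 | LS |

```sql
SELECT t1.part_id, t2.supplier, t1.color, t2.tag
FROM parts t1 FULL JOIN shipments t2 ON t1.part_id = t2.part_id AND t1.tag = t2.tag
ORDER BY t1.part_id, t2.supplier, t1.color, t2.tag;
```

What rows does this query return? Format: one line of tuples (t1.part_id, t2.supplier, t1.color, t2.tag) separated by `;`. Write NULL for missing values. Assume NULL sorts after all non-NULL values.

(1, NULL, green, NULL); (1, NULL, pink, NULL); (1, NULL, white, NULL); (4, NULL, gold, NULL); (6, NULL, black, NULL); (7, Bob, gray, LS); (7, Bob, red, LS); (7, Nora, gray, LS); (7, Nora, red, LS); (7, Zane, gray, LS); (7, Zane, red, LS); (8, Judy, blue, LS); (NULL, Bob, NULL, EZ); (NULL, Eve, NULL, EZ); (NULL, Uma, NULL, LS); (NULL, Yara, NULL, LS); (NULL, NULL, gray, NULL)

FULL OUTER JOIN keeps every row from both sides; unmatched rows get NULL for the other side's columns.
Matching on t1.part_id = t2.part_id AND t1.tag = t2.tag. A NULL in a compared column never satisfies the condition.
- t1 (part_id=7, tag=LS) pairs with 3 row(s) of t2.
- t1 (part_id=6, tag=EZ) has no partner → padded with NULL.
- t1 (part_id=1, tag=EZ) has no partner → padded with NULL.
- t1 (part_id=1, tag=EZ) has no partner → padded with NULL.
- t1 (part_id=7, tag=LS) pairs with 3 row(s) of t2.
- t1 (part_id=NULL, tag=LS) has no partner → padded with NULL.
- t1 (part_id=8, tag=LS) pairs with 1 row(s) of t2.
- t1 (part_id=1, tag=EZ) has no partner → padded with NULL.
- t1 (part_id=4, tag=LS) has no partner → padded with NULL.
- 4 row(s) from t2 found no t1 partner → padded with NULL.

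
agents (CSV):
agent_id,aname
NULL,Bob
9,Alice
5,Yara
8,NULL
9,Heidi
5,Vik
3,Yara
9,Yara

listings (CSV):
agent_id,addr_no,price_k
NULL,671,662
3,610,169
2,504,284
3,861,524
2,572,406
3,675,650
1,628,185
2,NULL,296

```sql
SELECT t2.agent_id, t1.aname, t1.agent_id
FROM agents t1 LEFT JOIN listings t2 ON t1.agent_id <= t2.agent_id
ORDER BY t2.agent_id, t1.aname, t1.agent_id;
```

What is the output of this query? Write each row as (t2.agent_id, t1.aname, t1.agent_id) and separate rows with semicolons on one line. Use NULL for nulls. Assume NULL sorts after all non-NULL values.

(3, Yara, 3); (3, Yara, 3); (3, Yara, 3); (NULL, Alice, 9); (NULL, Bob, NULL); (NULL, Heidi, 9); (NULL, Vik, 5); (NULL, Yara, 5); (NULL, Yara, 9); (NULL, NULL, 8)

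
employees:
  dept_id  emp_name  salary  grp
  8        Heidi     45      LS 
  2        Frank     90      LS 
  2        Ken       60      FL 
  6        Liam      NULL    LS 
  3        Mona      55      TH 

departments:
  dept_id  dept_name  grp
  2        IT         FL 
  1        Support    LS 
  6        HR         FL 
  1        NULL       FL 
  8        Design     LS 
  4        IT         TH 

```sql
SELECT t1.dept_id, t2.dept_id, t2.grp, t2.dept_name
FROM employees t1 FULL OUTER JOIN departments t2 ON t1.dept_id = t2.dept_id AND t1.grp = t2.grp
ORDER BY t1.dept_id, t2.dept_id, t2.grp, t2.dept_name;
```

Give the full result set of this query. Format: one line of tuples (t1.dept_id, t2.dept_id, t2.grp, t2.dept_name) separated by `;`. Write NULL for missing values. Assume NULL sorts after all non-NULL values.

FULL OUTER JOIN keeps every row from both sides; unmatched rows get NULL for the other side's columns.
Matching on t1.dept_id = t2.dept_id AND t1.grp = t2.grp.
- t1 row (dept_id=8, grp=LS): matches 1 t2 row(s) → 1 output row(s).
- t1 row (dept_id=2, grp=LS): no match → kept, t2 columns NULL.
- t1 row (dept_id=2, grp=FL): matches 1 t2 row(s) → 1 output row(s).
- t1 row (dept_id=6, grp=LS): no match → kept, t2 columns NULL.
- t1 row (dept_id=3, grp=TH): no match → kept, t2 columns NULL.
- plus 4 unmatched t2 row(s), each kept with NULL t1 columns.
After projecting and ordering:
t1.dept_id | t2.dept_id | t2.grp | t2.dept_name
2 | 2 | FL | IT
2 | NULL | NULL | NULL
3 | NULL | NULL | NULL
6 | NULL | NULL | NULL
8 | 8 | LS | Design
NULL | 1 | FL | NULL
NULL | 1 | LS | Support
NULL | 4 | TH | IT
NULL | 6 | FL | HR

(2, 2, FL, IT); (2, NULL, NULL, NULL); (3, NULL, NULL, NULL); (6, NULL, NULL, NULL); (8, 8, LS, Design); (NULL, 1, FL, NULL); (NULL, 1, LS, Support); (NULL, 4, TH, IT); (NULL, 6, FL, HR)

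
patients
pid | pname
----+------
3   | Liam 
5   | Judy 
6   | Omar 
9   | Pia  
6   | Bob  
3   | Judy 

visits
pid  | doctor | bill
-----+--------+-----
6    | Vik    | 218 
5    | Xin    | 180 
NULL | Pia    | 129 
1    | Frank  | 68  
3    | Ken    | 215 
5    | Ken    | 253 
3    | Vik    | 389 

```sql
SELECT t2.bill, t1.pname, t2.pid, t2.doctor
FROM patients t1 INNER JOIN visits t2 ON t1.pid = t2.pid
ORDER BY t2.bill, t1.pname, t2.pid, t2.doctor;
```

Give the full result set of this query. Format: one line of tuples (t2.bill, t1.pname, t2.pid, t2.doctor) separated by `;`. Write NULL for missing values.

(180, Judy, 5, Xin); (215, Judy, 3, Ken); (215, Liam, 3, Ken); (218, Bob, 6, Vik); (218, Omar, 6, Vik); (253, Judy, 5, Ken); (389, Judy, 3, Vik); (389, Liam, 3, Vik)

INNER JOIN keeps only pairs where the ON condition holds.
Matching on t1.pid = t2.pid. A NULL in a compared column never satisfies the condition.
- t1 row (pid=3): matches 2 t2 row(s) → 2 output row(s).
- t1 row (pid=5): matches 2 t2 row(s) → 2 output row(s).
- t1 row (pid=6): matches 1 t2 row(s) → 1 output row(s).
- t1 row (pid=9): no match → dropped.
- t1 row (pid=6): matches 1 t2 row(s) → 1 output row(s).
- t1 row (pid=3): matches 2 t2 row(s) → 2 output row(s).
After projecting and ordering:
t2.bill | t1.pname | t2.pid | t2.doctor
180 | Judy | 5 | Xin
215 | Judy | 3 | Ken
215 | Liam | 3 | Ken
218 | Bob | 6 | Vik
218 | Omar | 6 | Vik
253 | Judy | 5 | Ken
389 | Judy | 3 | Vik
389 | Liam | 3 | Vik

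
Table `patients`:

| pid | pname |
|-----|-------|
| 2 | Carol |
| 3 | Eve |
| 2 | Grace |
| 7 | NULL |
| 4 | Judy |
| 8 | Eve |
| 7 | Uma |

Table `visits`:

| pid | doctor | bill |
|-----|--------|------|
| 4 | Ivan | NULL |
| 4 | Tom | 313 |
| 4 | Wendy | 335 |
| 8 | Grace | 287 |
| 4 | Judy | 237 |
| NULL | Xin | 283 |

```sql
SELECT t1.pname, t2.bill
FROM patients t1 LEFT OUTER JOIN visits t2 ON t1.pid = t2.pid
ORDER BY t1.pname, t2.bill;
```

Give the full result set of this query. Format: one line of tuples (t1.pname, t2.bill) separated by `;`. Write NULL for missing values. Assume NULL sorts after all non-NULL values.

(Carol, NULL); (Eve, 287); (Eve, NULL); (Grace, NULL); (Judy, 237); (Judy, 313); (Judy, 335); (Judy, NULL); (Uma, NULL); (NULL, NULL)

LEFT JOIN keeps every row from `patients`; unmatched rows get NULL for `visits`'s columns.
Matching on t1.pid = t2.pid. A NULL in a compared column never satisfies the condition.
Matched pairs: 5; unmatched t1 rows kept: 5.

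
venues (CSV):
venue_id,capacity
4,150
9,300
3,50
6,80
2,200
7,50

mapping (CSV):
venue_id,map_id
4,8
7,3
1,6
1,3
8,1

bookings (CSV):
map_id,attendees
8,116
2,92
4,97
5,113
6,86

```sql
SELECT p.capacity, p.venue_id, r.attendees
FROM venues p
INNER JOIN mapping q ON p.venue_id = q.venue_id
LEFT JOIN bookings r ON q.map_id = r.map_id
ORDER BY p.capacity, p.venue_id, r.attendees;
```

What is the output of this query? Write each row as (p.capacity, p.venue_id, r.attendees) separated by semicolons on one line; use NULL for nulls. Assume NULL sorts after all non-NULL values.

(50, 7, NULL); (150, 4, 116)

Step 1 — p INNER JOIN q on venue_id → 2 row(s).
Then LEFT JOIN `bookings r` on map_id: each of those 2 rows is kept; rows whose q.map_id has no match in r get NULL for r's columns.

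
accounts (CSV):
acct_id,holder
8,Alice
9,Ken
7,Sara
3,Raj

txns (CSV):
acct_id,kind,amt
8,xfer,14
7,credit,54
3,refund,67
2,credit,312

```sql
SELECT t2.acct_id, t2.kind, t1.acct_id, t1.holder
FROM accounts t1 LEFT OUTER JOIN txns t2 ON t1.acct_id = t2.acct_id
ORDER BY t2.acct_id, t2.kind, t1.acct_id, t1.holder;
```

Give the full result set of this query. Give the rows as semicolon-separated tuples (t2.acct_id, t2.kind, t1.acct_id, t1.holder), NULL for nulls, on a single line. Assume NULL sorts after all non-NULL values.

LEFT JOIN keeps every row from `accounts`; unmatched rows get NULL for `txns`'s columns.
Matching on t1.acct_id = t2.acct_id.
- t1[0] acct_id=8 → 1 match(es) in t2 → 1 row(s).
- t1[1] acct_id=9 → no match; kept with NULLs on the t2 side.
- t1[2] acct_id=7 → 1 match(es) in t2 → 1 row(s).
- t1[3] acct_id=3 → 1 match(es) in t2 → 1 row(s).
After projecting and ordering:
t2.acct_id | t2.kind | t1.acct_id | t1.holder
3 | refund | 3 | Raj
7 | credit | 7 | Sara
8 | xfer | 8 | Alice
NULL | NULL | 9 | Ken

(3, refund, 3, Raj); (7, credit, 7, Sara); (8, xfer, 8, Alice); (NULL, NULL, 9, Ken)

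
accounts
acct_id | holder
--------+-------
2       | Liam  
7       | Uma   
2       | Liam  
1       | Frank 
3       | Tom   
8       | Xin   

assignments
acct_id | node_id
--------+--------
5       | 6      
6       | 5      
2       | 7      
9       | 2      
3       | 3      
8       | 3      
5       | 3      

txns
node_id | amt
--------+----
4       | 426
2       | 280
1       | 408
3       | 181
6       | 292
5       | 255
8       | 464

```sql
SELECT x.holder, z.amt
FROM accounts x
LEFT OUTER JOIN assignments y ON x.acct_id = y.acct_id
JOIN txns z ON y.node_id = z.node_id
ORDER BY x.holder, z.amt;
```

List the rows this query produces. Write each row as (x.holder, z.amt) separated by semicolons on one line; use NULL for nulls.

Joins associate left-to-right: accounts LEFT JOIN assignments on acct_id gives 6 intermediate row(s).
Then INNER JOIN `txns z` on node_id: keep only rows whose y.node_id appears in z.

(Tom, 181); (Xin, 181)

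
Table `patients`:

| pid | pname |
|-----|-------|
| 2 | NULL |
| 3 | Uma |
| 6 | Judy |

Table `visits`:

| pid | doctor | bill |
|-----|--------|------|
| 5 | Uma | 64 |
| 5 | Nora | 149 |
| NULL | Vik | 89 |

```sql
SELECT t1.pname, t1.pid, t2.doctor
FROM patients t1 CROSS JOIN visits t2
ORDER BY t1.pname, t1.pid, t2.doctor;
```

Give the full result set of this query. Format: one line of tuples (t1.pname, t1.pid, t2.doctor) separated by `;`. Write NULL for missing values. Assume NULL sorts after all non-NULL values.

(Judy, 6, Nora); (Judy, 6, Uma); (Judy, 6, Vik); (Uma, 3, Nora); (Uma, 3, Uma); (Uma, 3, Vik); (NULL, 2, Nora); (NULL, 2, Uma); (NULL, 2, Vik)

CROSS JOIN pairs every row of `patients` with every row of `visits`: 3 × 3 = 9 rows.
After projecting and ordering:
t1.pname | t1.pid | t2.doctor
Judy | 6 | Nora
Judy | 6 | Uma
Judy | 6 | Vik
Uma | 3 | Nora
Uma | 3 | Uma
Uma | 3 | Vik
NULL | 2 | Nora
NULL | 2 | Uma
NULL | 2 | Vik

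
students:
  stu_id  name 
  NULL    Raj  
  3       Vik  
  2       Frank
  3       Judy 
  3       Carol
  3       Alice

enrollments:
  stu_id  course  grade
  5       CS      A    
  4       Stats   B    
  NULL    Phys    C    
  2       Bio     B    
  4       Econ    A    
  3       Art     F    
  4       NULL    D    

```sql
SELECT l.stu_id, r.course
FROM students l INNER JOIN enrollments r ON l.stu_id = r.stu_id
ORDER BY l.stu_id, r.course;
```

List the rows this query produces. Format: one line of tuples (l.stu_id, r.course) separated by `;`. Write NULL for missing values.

(2, Bio); (3, Art); (3, Art); (3, Art); (3, Art)

INNER JOIN keeps only pairs where the ON condition holds.
Matching on l.stu_id = r.stu_id. A NULL in a compared column never satisfies the condition.
- l (stu_id=NULL) has no partner → excluded.
- l (stu_id=3) pairs with 1 row(s) of r.
- l (stu_id=2) pairs with 1 row(s) of r.
- l (stu_id=3) pairs with 1 row(s) of r.
- l (stu_id=3) pairs with 1 row(s) of r.
- l (stu_id=3) pairs with 1 row(s) of r.
After projecting and ordering:
l.stu_id | r.course
2 | Bio
3 | Art
3 | Art
3 | Art
3 | Art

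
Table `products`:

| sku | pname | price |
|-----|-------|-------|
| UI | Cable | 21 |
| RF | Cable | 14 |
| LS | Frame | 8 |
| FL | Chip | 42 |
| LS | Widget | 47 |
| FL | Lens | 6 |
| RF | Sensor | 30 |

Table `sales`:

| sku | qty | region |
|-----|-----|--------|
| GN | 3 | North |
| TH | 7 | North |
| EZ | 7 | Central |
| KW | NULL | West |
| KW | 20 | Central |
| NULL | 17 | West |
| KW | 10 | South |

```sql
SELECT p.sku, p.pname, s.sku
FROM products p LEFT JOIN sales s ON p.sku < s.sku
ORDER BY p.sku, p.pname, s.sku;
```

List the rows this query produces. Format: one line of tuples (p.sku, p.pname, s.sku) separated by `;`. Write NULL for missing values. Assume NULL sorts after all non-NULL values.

(FL, Chip, GN); (FL, Chip, KW); (FL, Chip, KW); (FL, Chip, KW); (FL, Chip, TH); (FL, Lens, GN); (FL, Lens, KW); (FL, Lens, KW); (FL, Lens, KW); (FL, Lens, TH); (LS, Frame, TH); (LS, Widget, TH); (RF, Cable, TH); (RF, Sensor, TH); (UI, Cable, NULL)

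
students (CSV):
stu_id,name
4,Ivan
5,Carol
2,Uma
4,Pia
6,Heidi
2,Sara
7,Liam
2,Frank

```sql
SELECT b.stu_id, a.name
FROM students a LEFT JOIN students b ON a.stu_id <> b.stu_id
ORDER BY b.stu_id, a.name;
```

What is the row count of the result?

48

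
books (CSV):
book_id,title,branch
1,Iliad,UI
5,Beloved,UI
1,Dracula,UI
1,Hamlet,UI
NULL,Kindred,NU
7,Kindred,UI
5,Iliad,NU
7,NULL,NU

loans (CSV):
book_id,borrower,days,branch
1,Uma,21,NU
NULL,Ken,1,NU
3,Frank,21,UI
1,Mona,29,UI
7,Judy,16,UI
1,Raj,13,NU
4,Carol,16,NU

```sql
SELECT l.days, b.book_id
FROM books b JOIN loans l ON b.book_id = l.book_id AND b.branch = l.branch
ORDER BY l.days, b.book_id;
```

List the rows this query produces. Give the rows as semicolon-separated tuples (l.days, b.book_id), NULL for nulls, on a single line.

(16, 7); (29, 1); (29, 1); (29, 1)

INNER JOIN keeps only pairs where the ON condition holds.
Matching on b.book_id = l.book_id AND b.branch = l.branch. A NULL in a compared column never satisfies the condition.
- b row (book_id=1, branch=UI): matches 1 l row(s) → 1 output row(s).
- b row (book_id=5, branch=UI): no match → dropped.
- b row (book_id=1, branch=UI): matches 1 l row(s) → 1 output row(s).
- b row (book_id=1, branch=UI): matches 1 l row(s) → 1 output row(s).
- b row (book_id=NULL, branch=NU): no match → dropped.
- b row (book_id=7, branch=UI): matches 1 l row(s) → 1 output row(s).
- b row (book_id=5, branch=NU): no match → dropped.
- b row (book_id=7, branch=NU): no match → dropped.
After projecting and ordering:
l.days | b.book_id
16 | 7
29 | 1
29 | 1
29 | 1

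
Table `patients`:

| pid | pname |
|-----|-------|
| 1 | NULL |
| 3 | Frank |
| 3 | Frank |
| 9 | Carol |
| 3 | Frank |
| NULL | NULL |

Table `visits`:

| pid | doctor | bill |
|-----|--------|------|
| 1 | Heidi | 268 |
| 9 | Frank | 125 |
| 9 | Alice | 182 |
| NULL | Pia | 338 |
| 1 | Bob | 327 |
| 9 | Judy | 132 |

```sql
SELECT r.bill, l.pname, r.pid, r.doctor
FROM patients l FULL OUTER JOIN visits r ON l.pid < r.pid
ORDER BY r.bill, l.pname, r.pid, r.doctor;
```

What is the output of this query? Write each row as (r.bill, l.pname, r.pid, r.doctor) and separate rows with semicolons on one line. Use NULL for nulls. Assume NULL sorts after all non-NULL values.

FULL OUTER JOIN keeps every row from both sides; unmatched rows get NULL for the other side's columns.
Matching on l.pid < r.pid. A NULL in a compared column never satisfies the condition.
- l[0] pid=1 → 3 match(es) in r → 3 row(s).
- l[1] pid=3 → 3 match(es) in r → 3 row(s).
- l[2] pid=3 → 3 match(es) in r → 3 row(s).
- l[3] pid=9 → no match; kept with NULLs on the r side.
- l[4] pid=3 → 3 match(es) in r → 3 row(s).
- l[5] pid=NULL → no match; kept with NULLs on the r side.
- 3 r row(s) had no l match → kept, l columns NULL.

(125, Frank, 9, Frank); (125, Frank, 9, Frank); (125, Frank, 9, Frank); (125, NULL, 9, Frank); (132, Frank, 9, Judy); (132, Frank, 9, Judy); (132, Frank, 9, Judy); (132, NULL, 9, Judy); (182, Frank, 9, Alice); (182, Frank, 9, Alice); (182, Frank, 9, Alice); (182, NULL, 9, Alice); (268, NULL, 1, Heidi); (327, NULL, 1, Bob); (338, NULL, NULL, Pia); (NULL, Carol, NULL, NULL); (NULL, NULL, NULL, NULL)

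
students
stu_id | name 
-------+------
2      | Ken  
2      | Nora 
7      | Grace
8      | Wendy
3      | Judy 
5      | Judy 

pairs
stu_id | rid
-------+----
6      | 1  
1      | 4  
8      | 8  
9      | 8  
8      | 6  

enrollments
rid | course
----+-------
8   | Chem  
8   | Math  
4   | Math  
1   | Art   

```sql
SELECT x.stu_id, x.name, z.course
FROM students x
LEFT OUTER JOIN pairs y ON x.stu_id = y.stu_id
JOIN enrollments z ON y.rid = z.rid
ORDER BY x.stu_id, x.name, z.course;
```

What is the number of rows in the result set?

2

Evaluate left to right. First `students x LEFT JOIN pairs y` on stu_id: 7 row(s).
Then INNER JOIN `enrollments z` on rid: keep only rows whose y.rid appears in z.
Result: 2 row(s).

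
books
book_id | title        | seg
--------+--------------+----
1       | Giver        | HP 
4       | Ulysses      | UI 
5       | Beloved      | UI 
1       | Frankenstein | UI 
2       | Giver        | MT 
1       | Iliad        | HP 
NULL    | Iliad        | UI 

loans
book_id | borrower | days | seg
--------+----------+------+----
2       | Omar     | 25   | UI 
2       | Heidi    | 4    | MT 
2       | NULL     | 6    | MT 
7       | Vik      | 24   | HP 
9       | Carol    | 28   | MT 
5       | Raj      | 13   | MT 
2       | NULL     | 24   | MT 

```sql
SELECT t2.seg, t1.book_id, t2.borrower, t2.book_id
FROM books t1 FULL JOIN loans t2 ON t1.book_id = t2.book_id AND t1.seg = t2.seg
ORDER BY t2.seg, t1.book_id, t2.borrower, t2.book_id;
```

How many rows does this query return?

13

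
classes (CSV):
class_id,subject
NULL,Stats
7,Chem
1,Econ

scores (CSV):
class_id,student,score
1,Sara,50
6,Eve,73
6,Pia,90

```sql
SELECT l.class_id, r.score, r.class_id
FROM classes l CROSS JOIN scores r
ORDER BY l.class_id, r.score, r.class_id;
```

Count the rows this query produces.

9

CROSS JOIN pairs every row of `classes` with every row of `scores`: 3 × 3 = 9 rows.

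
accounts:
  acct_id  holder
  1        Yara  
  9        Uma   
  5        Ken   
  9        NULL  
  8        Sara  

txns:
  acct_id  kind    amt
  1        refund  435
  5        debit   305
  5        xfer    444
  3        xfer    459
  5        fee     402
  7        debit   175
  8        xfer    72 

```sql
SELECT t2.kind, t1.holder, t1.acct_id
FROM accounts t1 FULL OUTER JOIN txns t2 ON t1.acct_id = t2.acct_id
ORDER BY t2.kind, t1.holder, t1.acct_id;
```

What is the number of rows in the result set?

FULL OUTER JOIN keeps every row from both sides; unmatched rows get NULL for the other side's columns.
Matching on t1.acct_id = t2.acct_id.
- t1 (acct_id=1) pairs with 1 row(s) of t2.
- t1 (acct_id=9) has no partner → padded with NULL.
- t1 (acct_id=5) pairs with 3 row(s) of t2.
- t1 (acct_id=9) has no partner → padded with NULL.
- t1 (acct_id=8) pairs with 1 row(s) of t2.
- plus 2 unmatched t2 row(s), each kept with NULL t1 columns.
Total: 5 matched + 4 padded = 9 rows.

9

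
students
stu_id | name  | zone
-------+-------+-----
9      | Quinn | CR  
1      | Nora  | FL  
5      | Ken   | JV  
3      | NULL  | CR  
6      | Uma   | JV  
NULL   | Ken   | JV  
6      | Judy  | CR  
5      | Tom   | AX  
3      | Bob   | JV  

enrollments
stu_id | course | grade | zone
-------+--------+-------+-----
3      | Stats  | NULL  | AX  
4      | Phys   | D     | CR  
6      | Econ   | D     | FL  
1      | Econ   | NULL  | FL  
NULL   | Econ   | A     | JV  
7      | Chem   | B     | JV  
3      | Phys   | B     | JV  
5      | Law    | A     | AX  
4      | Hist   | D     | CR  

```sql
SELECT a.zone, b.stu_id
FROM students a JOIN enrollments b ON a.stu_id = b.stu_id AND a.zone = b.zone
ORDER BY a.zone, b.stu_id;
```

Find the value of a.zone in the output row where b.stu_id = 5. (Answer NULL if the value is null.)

INNER JOIN keeps only pairs where the ON condition holds.
Matching on a.stu_id = b.stu_id AND a.zone = b.zone. A NULL in a compared column never satisfies the condition.
- a (stu_id=9, zone=CR) has no partner → excluded.
- a (stu_id=1, zone=FL) pairs with 1 row(s) of b.
- a (stu_id=5, zone=JV) has no partner → excluded.
- a (stu_id=3, zone=CR) has no partner → excluded.
- a (stu_id=6, zone=JV) has no partner → excluded.
- a (stu_id=NULL, zone=JV) has no partner → excluded.
- a (stu_id=6, zone=CR) has no partner → excluded.
- a (stu_id=5, zone=AX) pairs with 1 row(s) of b.
- a (stu_id=3, zone=JV) pairs with 1 row(s) of b.

AX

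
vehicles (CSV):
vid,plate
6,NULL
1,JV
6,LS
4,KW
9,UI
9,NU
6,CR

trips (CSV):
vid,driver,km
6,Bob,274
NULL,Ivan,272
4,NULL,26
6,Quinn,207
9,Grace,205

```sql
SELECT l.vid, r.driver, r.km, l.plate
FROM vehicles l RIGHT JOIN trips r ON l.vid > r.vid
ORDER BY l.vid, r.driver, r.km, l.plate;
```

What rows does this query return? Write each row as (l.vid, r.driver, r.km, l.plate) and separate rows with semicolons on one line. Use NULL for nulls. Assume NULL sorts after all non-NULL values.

(6, NULL, 26, CR); (6, NULL, 26, LS); (6, NULL, 26, NULL); (9, Bob, 274, NU); (9, Bob, 274, UI); (9, Quinn, 207, NU); (9, Quinn, 207, UI); (9, NULL, 26, NU); (9, NULL, 26, UI); (NULL, Grace, 205, NULL); (NULL, Ivan, 272, NULL)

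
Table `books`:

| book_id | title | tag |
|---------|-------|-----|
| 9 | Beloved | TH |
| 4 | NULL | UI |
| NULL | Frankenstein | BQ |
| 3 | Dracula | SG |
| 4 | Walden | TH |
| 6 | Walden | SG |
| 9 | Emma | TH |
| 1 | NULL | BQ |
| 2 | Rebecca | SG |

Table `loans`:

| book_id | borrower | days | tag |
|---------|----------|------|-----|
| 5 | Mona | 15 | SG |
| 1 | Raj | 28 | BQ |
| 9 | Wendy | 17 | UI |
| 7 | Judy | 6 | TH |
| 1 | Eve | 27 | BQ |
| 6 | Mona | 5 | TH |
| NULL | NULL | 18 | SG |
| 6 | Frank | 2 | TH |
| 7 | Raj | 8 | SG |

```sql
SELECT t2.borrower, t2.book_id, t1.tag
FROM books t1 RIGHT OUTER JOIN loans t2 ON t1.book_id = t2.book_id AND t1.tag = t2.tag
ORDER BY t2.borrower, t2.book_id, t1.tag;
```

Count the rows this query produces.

9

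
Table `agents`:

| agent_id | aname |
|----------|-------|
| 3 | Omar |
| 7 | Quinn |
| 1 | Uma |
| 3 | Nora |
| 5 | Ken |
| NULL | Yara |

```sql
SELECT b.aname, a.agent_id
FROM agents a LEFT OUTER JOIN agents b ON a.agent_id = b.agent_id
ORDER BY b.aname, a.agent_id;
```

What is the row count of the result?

8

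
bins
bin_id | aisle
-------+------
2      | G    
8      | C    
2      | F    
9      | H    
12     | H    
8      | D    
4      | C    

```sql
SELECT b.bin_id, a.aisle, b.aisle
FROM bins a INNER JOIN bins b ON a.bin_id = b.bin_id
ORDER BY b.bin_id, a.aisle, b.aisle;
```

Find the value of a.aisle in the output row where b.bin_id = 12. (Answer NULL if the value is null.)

INNER JOIN keeps only pairs where the ON condition holds.
Matching on a.bin_id = b.bin_id.
- a (bin_id=2) pairs with 2 row(s) of b.
- a (bin_id=8) pairs with 2 row(s) of b.
- a (bin_id=2) pairs with 2 row(s) of b.
- a (bin_id=9) pairs with 1 row(s) of b.
- a (bin_id=12) pairs with 1 row(s) of b.
- a (bin_id=8) pairs with 2 row(s) of b.
- a (bin_id=4) pairs with 1 row(s) of b.

H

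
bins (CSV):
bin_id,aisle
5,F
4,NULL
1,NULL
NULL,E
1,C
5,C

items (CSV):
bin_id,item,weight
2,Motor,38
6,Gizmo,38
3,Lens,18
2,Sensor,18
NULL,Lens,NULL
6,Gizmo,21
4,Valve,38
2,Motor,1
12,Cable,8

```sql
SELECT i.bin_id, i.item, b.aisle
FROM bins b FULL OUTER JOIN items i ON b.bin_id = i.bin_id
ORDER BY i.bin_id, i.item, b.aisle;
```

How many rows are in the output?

14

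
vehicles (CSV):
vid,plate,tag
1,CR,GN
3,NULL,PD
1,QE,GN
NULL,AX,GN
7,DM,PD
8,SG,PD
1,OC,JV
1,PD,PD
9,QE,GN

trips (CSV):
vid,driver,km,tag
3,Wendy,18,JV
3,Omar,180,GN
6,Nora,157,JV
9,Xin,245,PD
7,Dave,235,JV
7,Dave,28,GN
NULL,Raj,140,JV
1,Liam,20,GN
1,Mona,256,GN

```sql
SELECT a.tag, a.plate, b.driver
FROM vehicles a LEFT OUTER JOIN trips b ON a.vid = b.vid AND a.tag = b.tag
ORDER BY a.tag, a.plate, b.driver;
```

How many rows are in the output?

LEFT JOIN keeps every row from `vehicles`; unmatched rows get NULL for `trips`'s columns.
Matching on a.vid = b.vid AND a.tag = b.tag. A NULL in a compared column never satisfies the condition.
- a row (vid=1, tag=GN): matches 2 b row(s) → 2 output row(s).
- a row (vid=3, tag=PD): no match → kept, b columns NULL.
- a row (vid=1, tag=GN): matches 2 b row(s) → 2 output row(s).
- a row (vid=NULL, tag=GN): no match → kept, b columns NULL.
- a row (vid=7, tag=PD): no match → kept, b columns NULL.
- a row (vid=8, tag=PD): no match → kept, b columns NULL.
- a row (vid=1, tag=JV): no match → kept, b columns NULL.
- a row (vid=1, tag=PD): no match → kept, b columns NULL.
- a row (vid=9, tag=GN): no match → kept, b columns NULL.
Total: 4 matched + 7 padded = 11 rows.

11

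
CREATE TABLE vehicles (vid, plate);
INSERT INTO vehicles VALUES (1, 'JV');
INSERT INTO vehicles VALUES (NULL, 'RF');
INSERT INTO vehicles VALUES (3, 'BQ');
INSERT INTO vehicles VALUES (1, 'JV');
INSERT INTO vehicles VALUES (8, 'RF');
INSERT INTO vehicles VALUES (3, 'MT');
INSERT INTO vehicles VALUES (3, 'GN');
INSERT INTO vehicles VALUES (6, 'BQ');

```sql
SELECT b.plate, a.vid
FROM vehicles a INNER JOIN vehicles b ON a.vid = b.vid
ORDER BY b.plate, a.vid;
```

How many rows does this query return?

INNER JOIN keeps only pairs where the ON condition holds.
Matching on a.vid = b.vid. A NULL in a compared column never satisfies the condition.
- vid=1: 2 matching b row(s), so 2 row(s) emitted.
- vid=NULL: no matching b row, dropped.
- vid=3: 3 matching b row(s), so 3 row(s) emitted.
- vid=1: 2 matching b row(s), so 2 row(s) emitted.
- vid=8: 1 matching b row(s), so 1 row(s) emitted.
- vid=3: 3 matching b row(s), so 3 row(s) emitted.
- vid=3: 3 matching b row(s), so 3 row(s) emitted.
- vid=6: 1 matching b row(s), so 1 row(s) emitted.
Total: 15 rows.

15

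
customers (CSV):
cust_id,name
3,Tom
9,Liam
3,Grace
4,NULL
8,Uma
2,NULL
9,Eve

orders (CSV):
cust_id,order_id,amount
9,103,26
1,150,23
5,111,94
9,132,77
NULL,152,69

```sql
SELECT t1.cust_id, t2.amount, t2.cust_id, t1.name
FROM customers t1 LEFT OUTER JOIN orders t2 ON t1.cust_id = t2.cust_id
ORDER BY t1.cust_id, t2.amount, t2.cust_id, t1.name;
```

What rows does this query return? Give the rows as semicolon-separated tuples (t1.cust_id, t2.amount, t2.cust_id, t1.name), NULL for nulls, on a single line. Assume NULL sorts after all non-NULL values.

LEFT JOIN keeps every row from `customers`; unmatched rows get NULL for `orders`'s columns.
Matching on t1.cust_id = t2.cust_id. A NULL in a compared column never satisfies the condition.
Matched pairs: 4; unmatched t1 rows kept: 5.

(2, NULL, NULL, NULL); (3, NULL, NULL, Grace); (3, NULL, NULL, Tom); (4, NULL, NULL, NULL); (8, NULL, NULL, Uma); (9, 26, 9, Eve); (9, 26, 9, Liam); (9, 77, 9, Eve); (9, 77, 9, Liam)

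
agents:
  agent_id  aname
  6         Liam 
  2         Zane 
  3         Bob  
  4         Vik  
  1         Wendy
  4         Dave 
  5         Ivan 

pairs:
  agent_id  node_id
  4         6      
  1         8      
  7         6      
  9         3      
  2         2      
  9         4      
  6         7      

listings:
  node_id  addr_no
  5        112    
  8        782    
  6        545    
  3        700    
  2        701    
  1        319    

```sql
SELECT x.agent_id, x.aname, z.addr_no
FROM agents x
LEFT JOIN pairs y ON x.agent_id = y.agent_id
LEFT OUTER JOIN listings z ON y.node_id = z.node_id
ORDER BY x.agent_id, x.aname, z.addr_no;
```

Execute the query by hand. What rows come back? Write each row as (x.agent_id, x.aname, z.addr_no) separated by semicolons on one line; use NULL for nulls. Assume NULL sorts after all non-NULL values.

(1, Wendy, 782); (2, Zane, 701); (3, Bob, NULL); (4, Dave, 545); (4, Vik, 545); (5, Ivan, NULL); (6, Liam, NULL)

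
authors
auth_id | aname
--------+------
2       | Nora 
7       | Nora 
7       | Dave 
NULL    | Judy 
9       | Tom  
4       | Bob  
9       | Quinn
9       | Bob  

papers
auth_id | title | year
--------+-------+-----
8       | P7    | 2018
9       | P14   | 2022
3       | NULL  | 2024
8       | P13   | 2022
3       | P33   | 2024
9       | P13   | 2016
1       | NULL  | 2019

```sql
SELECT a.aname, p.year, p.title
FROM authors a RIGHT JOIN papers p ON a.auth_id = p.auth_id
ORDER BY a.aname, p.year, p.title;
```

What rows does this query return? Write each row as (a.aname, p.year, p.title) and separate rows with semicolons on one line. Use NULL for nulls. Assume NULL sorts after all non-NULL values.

(Bob, 2016, P13); (Bob, 2022, P14); (Quinn, 2016, P13); (Quinn, 2022, P14); (Tom, 2016, P13); (Tom, 2022, P14); (NULL, 2018, P7); (NULL, 2019, NULL); (NULL, 2022, P13); (NULL, 2024, P33); (NULL, 2024, NULL)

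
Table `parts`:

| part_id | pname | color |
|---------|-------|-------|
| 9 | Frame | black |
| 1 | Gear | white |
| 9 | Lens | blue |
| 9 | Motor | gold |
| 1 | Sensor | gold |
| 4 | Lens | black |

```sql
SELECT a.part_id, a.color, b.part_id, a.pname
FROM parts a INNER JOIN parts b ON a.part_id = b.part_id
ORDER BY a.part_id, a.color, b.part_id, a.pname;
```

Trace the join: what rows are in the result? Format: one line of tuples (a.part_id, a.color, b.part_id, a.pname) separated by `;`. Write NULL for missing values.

(1, gold, 1, Sensor); (1, gold, 1, Sensor); (1, white, 1, Gear); (1, white, 1, Gear); (4, black, 4, Lens); (9, black, 9, Frame); (9, black, 9, Frame); (9, black, 9, Frame); (9, blue, 9, Lens); (9, blue, 9, Lens); (9, blue, 9, Lens); (9, gold, 9, Motor); (9, gold, 9, Motor); (9, gold, 9, Motor)

INNER JOIN keeps only pairs where the ON condition holds.
Matching on a.part_id = b.part_id.
Matched pairs: 14.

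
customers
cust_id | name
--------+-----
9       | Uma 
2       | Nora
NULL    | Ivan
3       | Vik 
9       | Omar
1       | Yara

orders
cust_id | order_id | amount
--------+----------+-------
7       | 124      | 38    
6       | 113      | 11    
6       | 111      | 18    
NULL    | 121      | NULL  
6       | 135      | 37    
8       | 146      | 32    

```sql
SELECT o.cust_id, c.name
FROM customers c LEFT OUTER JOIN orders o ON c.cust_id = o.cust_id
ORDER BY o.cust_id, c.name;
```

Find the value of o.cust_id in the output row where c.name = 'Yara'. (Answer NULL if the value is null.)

NULL

LEFT JOIN keeps every row from `customers`; unmatched rows get NULL for `orders`'s columns.
Matching on c.cust_id = o.cust_id. A NULL in a compared column never satisfies the condition.
- c row (cust_id=9): no match → kept, o columns NULL.
- c row (cust_id=2): no match → kept, o columns NULL.
- c row (cust_id=NULL): no match → kept, o columns NULL.
- c row (cust_id=3): no match → kept, o columns NULL.
- c row (cust_id=9): no match → kept, o columns NULL.
- c row (cust_id=1): no match → kept, o columns NULL.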